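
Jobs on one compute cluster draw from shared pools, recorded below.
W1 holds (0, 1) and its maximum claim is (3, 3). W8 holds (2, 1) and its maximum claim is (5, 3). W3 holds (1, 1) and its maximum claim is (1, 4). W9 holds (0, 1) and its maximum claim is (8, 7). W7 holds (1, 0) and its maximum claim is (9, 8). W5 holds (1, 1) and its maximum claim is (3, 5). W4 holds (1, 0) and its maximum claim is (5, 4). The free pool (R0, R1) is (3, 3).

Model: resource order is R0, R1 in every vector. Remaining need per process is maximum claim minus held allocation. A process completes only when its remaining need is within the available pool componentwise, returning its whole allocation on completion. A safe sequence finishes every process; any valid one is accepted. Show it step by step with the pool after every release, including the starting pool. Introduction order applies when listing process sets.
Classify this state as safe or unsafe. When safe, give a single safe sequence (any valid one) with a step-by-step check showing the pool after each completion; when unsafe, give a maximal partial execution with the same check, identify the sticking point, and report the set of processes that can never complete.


SAFE — a valid safe sequence is W3, W1, W8, W4, W5, W9, W7.
Key observation: reading the order forward, W3 is the first process whose need (0, 3) meets the free pool (3, 3) exactly on a resource it requests.
Verifying each step:
  pool = (3, 3)
  W3: need (0, 3) fits (3, 3); releases (1, 1), pool now (4, 4)
  W1: need (3, 2) fits (4, 4); releases (0, 1), pool now (4, 5)
  W8: need (3, 2) fits (4, 5); releases (2, 1), pool now (6, 6)
  W4: need (4, 4) fits (6, 6); releases (1, 0), pool now (7, 6)
  W5: need (2, 4) fits (7, 6); releases (1, 1), pool now (8, 7)
  W9: need (8, 6) fits (8, 7); releases (0, 1), pool now (8, 8)
  W7: need (8, 8) fits (8, 8); releases (1, 0), pool now (9, 8)


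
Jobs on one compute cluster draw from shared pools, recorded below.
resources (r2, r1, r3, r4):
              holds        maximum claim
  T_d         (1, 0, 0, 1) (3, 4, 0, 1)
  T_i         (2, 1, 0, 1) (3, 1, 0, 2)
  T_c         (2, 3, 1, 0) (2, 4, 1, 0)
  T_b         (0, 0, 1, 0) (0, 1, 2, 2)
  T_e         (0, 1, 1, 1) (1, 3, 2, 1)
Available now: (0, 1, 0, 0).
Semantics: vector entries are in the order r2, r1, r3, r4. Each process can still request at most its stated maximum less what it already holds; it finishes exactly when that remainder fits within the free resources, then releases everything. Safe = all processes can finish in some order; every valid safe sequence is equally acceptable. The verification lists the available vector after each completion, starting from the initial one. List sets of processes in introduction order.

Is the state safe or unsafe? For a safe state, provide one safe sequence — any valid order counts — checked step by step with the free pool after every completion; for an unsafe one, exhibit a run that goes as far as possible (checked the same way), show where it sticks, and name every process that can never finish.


The state is SAFE; one workable sequence: T_c, T_e, T_d, T_b, T_i.
Key observation: the order's first zero-slack moment is T_c ((0, 1, 0, 0) needed, (0, 1, 0, 0) free — a requested resource with nothing to spare).
Check, step by step:
  pool = (0, 1, 0, 0)
  T_c needs (0, 1, 0, 0) <= (0, 1, 0, 0) -> finishes; pool += (2, 3, 1, 0) = (2, 4, 1, 0)
  T_e needs (1, 2, 1, 0) <= (2, 4, 1, 0) -> finishes; pool += (0, 1, 1, 1) = (2, 5, 2, 1)
  T_d needs (2, 4, 0, 0) <= (2, 5, 2, 1) -> finishes; pool += (1, 0, 0, 1) = (3, 5, 2, 2)
  T_b needs (0, 1, 1, 2) <= (3, 5, 2, 2) -> finishes; pool += (0, 0, 1, 0) = (3, 5, 3, 2)
  T_i needs (1, 0, 0, 1) <= (3, 5, 3, 2) -> finishes; pool += (2, 1, 0, 1) = (5, 6, 3, 3)


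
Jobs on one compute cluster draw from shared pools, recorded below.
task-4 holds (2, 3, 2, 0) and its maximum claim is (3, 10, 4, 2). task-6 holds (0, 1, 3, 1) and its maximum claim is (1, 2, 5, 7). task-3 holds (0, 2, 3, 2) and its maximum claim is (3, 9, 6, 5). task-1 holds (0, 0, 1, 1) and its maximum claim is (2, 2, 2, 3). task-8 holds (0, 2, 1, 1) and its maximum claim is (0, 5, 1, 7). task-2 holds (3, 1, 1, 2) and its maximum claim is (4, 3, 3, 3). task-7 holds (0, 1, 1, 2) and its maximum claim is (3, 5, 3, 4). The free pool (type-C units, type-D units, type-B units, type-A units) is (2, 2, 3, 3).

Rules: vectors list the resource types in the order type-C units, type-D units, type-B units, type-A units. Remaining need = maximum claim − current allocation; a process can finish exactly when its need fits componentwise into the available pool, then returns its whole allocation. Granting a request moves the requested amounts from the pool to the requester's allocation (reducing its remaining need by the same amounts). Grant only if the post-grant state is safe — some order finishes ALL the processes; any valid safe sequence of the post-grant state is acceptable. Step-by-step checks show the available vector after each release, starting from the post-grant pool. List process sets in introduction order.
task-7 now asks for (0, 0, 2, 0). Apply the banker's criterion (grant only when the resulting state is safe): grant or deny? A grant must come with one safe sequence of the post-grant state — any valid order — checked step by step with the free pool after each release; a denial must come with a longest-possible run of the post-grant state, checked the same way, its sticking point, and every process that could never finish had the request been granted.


GRANT — the state after the grant stays safe, e.g. via task-1, task-2, task-8, task-7, task-6, task-4, task-3.
Key observation: after the grant the pool drops to (2, 2, 1, 3), which still lets task-1 finish first and unwind the rest.
Check on the post-grant state, step by step:
  pool = (2, 2, 1, 3)
  task-1: need (2, 2, 1, 2) fits (2, 2, 1, 3); releases (0, 0, 1, 1), pool now (2, 2, 2, 4)
  task-2: need (1, 2, 2, 1) fits (2, 2, 2, 4); releases (3, 1, 1, 2), pool now (5, 3, 3, 6)
  task-8: need (0, 3, 0, 6) fits (5, 3, 3, 6); releases (0, 2, 1, 1), pool now (5, 5, 4, 7)
  task-7: need (3, 4, 0, 2) fits (5, 5, 4, 7); releases (0, 1, 3, 2), pool now (5, 6, 7, 9)
  task-6: need (1, 1, 2, 6) fits (5, 6, 7, 9); releases (0, 1, 3, 1), pool now (5, 7, 10, 10)
  task-4: need (1, 7, 2, 2) fits (5, 7, 10, 10); releases (2, 3, 2, 0), pool now (7, 10, 12, 10)
  task-3: need (3, 7, 3, 3) fits (7, 10, 12, 10); releases (0, 2, 3, 2), pool now (7, 12, 15, 12)


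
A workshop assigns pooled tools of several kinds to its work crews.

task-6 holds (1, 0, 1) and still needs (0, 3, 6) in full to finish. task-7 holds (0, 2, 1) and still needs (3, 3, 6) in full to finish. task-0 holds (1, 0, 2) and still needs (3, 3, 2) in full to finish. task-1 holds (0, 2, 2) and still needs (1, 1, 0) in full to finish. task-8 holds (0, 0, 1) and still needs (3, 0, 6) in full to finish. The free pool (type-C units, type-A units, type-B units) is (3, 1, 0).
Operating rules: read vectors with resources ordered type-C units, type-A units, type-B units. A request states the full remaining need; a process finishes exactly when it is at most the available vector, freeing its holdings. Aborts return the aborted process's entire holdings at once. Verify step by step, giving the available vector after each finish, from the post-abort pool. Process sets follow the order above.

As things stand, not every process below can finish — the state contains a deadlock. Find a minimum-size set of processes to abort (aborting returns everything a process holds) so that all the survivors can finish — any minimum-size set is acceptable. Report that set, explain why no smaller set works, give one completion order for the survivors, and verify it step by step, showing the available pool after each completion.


Minimum abort set: task-6 and task-7.
Key observation: task-8 was stuck for good until task-6 and task-7 gave back (1, 2, 2); in the order shown it finishes at step 3.
Minimality, checking each single-abort alternative: task-6 alone leaves task-7 blocked (short on type-B units); task-7 alone leaves task-6 blocked (short on type-B units); task-0 alone leaves task-6 blocked (short on type-B units); task-1 alone leaves task-6 blocked (short on type-B units); task-8 alone leaves task-6 blocked (short on type-B units).
The survivors complete as task-0, task-1, task-8. Check, step by step (starting from the post-abort pool):
  pool = (4, 3, 2)
  run task-0 (needs (3, 3, 2), free (4, 3, 2)); after release of (1, 0, 2) the pool is (5, 3, 4)
  run task-1 (needs (1, 1, 0), free (5, 3, 4)); after release of (0, 2, 2) the pool is (5, 5, 6)
  run task-8 (needs (3, 0, 6), free (5, 5, 6)); after release of (0, 0, 1) the pool is (5, 5, 7)


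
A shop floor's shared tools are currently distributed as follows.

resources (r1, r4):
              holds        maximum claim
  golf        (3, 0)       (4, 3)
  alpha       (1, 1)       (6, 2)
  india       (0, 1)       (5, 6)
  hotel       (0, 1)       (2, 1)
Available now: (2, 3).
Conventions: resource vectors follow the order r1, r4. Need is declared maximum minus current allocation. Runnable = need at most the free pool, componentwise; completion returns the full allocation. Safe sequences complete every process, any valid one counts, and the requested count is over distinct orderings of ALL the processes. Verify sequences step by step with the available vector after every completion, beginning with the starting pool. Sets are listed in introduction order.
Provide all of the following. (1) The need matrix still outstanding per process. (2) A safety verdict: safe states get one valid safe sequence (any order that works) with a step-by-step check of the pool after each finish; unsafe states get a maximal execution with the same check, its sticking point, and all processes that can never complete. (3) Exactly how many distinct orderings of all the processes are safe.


(1) Remaining need (order r1, r4):
  golf: (1, 3)
  alpha: (5, 1)
  india: (5, 5)
  hotel: (2, 0)
(2) SAFE. One safe sequence: golf, alpha, hotel, india.
Key observation: the order's first zero-slack moment is golf ((1, 3) needed, (2, 3) free — a requested resource with nothing to spare).
Step-by-step check:
  pool = (2, 3)
  golf: need (1, 3) fits (2, 3); releases (3, 0), pool now (5, 3)
  alpha: need (5, 1) fits (5, 3); releases (1, 1), pool now (6, 4)
  hotel: need (2, 0) fits (6, 4); releases (0, 1), pool now (6, 5)
  india: need (5, 5) fits (6, 5); releases (0, 1), pool now (6, 6)
(3) Precisely 3 of the possible complete orderings are safe sequences.


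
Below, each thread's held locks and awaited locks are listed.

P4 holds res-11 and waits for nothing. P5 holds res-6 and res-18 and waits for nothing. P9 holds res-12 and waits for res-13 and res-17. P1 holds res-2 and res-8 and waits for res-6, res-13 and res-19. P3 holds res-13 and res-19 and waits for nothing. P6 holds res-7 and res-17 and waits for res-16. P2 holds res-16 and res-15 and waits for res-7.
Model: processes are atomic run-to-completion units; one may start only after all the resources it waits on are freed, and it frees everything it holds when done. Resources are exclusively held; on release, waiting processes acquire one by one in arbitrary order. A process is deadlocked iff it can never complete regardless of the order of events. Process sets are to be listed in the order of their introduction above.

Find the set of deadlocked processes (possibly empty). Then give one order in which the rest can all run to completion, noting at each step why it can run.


Deadlocked set: P9, P6 and P2.
Key observation: P6 -> P2 -> P6 is a circular wait — nothing in it can go first; P9 waits into the deadlock from upstream.
The rest can finish in the order P5, P4, P3, P1.
Walking it through:
  P5 waits on nothing -> runs at once and releases res-6 and res-18
  P4 waits on nothing -> runs at once and releases res-11
  P3 waits on nothing -> runs at once and releases res-13 and res-19
  P1: everything it awaited (res-6, res-13 and res-19) is free; runs, freeing res-2 and res-8


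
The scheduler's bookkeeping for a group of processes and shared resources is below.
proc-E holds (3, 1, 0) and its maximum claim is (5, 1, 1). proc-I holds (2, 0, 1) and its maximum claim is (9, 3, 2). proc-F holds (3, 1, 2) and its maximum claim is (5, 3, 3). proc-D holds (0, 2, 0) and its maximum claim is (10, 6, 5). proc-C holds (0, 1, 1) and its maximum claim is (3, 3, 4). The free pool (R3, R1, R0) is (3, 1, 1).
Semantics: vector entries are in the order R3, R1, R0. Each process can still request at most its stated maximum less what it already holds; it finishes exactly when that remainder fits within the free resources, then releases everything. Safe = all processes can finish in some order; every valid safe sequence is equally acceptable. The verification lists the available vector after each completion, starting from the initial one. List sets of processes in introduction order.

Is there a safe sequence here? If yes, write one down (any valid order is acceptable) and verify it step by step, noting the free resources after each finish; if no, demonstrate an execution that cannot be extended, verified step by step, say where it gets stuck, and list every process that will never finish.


SAFE, for example via the order proc-E, proc-F, proc-I, proc-C, proc-D.
Key observation: the first exact fit in this order is proc-E — it needs (2, 0, 1) with (3, 1, 1) free, meeting a requested resource to the last unit.
Walking it through:
  pool = (3, 1, 1)
  proc-E: need (2, 0, 1) fits (3, 1, 1); releases (3, 1, 0), pool now (6, 2, 1)
  proc-F: need (2, 2, 1) fits (6, 2, 1); releases (3, 1, 2), pool now (9, 3, 3)
  proc-I: need (7, 3, 1) fits (9, 3, 3); releases (2, 0, 1), pool now (11, 3, 4)
  proc-C: need (3, 2, 3) fits (11, 3, 4); releases (0, 1, 1), pool now (11, 4, 5)
  proc-D: need (10, 4, 5) fits (11, 4, 5); releases (0, 2, 0), pool now (11, 6, 5)


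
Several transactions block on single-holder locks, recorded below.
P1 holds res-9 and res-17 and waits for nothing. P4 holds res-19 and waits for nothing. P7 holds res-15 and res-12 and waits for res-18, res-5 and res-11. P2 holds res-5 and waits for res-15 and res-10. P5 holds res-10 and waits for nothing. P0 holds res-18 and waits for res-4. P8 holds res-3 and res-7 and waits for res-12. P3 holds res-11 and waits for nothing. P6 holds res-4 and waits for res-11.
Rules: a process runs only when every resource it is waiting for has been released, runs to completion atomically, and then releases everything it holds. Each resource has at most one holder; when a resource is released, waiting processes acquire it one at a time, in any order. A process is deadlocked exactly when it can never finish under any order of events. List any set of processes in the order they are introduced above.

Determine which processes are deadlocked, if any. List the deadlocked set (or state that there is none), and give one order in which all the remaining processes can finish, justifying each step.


The deadlocked set is P7, P2 and P8.
Key observation: the knot is the closed ring of waits P7 -> P2 -> P7; P8 waits into the deadlock from upstream.
A valid finishing order for the others: P3, P6, P5, P0, P4, P1.
Verifying each step:
  P3 waits on nothing -> runs at once and releases res-11
  run P6 (all its waits — res-11 — are resolved); releases res-4
  P5 waits on nothing -> runs at once and releases res-10
  run P0 (all its waits — res-4 — are resolved); releases res-18
  P4 waits on nothing -> runs at once and releases res-19
  P1 waits on nothing -> runs at once and releases res-9 and res-17


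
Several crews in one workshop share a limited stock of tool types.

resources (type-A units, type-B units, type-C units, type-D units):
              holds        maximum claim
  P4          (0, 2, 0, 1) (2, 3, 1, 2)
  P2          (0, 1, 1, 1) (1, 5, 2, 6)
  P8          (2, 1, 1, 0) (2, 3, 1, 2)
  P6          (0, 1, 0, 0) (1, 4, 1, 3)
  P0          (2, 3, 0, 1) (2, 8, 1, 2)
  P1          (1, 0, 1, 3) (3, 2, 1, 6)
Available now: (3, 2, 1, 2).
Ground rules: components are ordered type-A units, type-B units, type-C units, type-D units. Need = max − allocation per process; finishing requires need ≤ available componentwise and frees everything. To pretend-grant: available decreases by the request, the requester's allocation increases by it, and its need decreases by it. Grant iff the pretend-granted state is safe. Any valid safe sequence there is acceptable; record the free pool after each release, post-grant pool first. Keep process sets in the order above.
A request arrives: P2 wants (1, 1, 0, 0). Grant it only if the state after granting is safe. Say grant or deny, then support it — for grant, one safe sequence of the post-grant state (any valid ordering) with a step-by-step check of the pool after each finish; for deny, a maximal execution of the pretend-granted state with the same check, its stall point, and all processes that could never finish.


GRANT. The post-grant state is safe; one safe sequence: P4, P1, P2, P8, P6, P0.
Key observation: with (2, 1, 1, 2) left after the transfer, P4 can run at once — the state stays safe.
Verifying the post-grant state step by step:
  pool = (2, 1, 1, 2)
  P4 needs (2, 1, 1, 1) <= (2, 1, 1, 2) -> finishes; pool += (0, 2, 0, 1) = (2, 3, 1, 3)
  P1 needs (2, 2, 0, 3) <= (2, 3, 1, 3) -> finishes; pool += (1, 0, 1, 3) = (3, 3, 2, 6)
  P2 needs (0, 3, 1, 5) <= (3, 3, 2, 6) -> finishes; pool += (1, 2, 1, 1) = (4, 5, 3, 7)
  P8 needs (0, 2, 0, 2) <= (4, 5, 3, 7) -> finishes; pool += (2, 1, 1, 0) = (6, 6, 4, 7)
  P6 needs (1, 3, 1, 3) <= (6, 6, 4, 7) -> finishes; pool += (0, 1, 0, 0) = (6, 7, 4, 7)
  P0 needs (0, 5, 1, 1) <= (6, 7, 4, 7) -> finishes; pool += (2, 3, 0, 1) = (8, 10, 4, 8)


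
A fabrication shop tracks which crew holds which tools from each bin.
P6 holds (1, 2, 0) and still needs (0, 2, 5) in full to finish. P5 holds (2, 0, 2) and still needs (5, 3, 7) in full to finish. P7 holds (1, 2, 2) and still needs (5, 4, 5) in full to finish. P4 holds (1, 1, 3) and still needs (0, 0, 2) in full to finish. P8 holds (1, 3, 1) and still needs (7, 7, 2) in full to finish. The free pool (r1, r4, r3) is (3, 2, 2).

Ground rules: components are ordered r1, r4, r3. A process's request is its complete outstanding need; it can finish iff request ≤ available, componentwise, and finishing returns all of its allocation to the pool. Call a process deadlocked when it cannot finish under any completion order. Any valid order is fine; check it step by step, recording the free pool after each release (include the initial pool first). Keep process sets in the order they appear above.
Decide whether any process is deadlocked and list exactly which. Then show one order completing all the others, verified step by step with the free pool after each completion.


No process is deadlocked.
Key observation: the pool covers P4 at once, and every later process fits after earlier releases.
A valid finishing order for the others: P4, P6, P7, P5, P8. Walking it through:
  pool = (3, 2, 2)
  P4 needs (0, 0, 2) <= (3, 2, 2) -> finishes; pool += (1, 1, 3) = (4, 3, 5)
  P6 needs (0, 2, 5) <= (4, 3, 5) -> finishes; pool += (1, 2, 0) = (5, 5, 5)
  P7 needs (5, 4, 5) <= (5, 5, 5) -> finishes; pool += (1, 2, 2) = (6, 7, 7)
  P5 needs (5, 3, 7) <= (6, 7, 7) -> finishes; pool += (2, 0, 2) = (8, 7, 9)
  P8 needs (7, 7, 2) <= (8, 7, 9) -> finishes; pool += (1, 3, 1) = (9, 10, 10)


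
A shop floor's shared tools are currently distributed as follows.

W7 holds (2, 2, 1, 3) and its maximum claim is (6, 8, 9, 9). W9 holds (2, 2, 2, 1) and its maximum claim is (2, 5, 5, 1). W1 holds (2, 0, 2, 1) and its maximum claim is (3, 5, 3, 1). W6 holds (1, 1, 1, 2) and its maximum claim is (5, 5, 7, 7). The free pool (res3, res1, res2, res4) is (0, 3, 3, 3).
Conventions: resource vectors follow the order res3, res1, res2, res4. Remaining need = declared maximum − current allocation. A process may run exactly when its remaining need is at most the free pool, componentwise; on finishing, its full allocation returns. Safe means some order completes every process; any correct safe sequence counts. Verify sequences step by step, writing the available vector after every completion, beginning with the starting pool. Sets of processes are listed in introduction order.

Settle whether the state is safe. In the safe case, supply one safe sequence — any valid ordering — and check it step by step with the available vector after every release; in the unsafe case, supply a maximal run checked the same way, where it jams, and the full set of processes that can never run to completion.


SAFE, for example via the order W9, W1, W6, W7.
Key observation: W9 is the earliest step where a requested resource binds exactly: need (0, 3, 3, 0), pool (0, 3, 3, 3) at its turn.
Check, step by step:
  pool = (0, 3, 3, 3)
  W9: need (0, 3, 3, 0) fits (0, 3, 3, 3); releases (2, 2, 2, 1), pool now (2, 5, 5, 4)
  W1: need (1, 5, 1, 0) fits (2, 5, 5, 4); releases (2, 0, 2, 1), pool now (4, 5, 7, 5)
  W6: need (4, 4, 6, 5) fits (4, 5, 7, 5); releases (1, 1, 1, 2), pool now (5, 6, 8, 7)
  W7: need (4, 6, 8, 6) fits (5, 6, 8, 7); releases (2, 2, 1, 3), pool now (7, 8, 9, 10)


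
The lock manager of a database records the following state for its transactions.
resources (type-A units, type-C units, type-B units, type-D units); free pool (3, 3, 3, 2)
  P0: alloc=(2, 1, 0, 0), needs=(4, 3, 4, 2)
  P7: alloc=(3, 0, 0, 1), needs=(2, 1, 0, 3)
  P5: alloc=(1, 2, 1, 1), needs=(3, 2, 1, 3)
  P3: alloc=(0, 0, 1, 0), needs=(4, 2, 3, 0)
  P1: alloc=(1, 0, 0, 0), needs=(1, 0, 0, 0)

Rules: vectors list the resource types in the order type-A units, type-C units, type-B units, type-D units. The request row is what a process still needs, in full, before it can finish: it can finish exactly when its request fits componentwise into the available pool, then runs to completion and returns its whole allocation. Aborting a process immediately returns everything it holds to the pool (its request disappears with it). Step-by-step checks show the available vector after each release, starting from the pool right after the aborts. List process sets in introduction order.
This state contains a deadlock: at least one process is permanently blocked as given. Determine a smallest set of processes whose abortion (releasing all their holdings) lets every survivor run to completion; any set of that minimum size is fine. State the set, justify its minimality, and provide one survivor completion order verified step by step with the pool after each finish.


Minimum abort set: P5.
Key observation: P7 could never have finished before the abort; with (1, 2, 1, 1) returned by P5, it fits at step 1.
Why nothing smaller works: aborting no one leaves the state deadlocked as given.
The survivors complete as P7, P0, P1, P3. Step-by-step check (starting from the post-abort pool):
  pool = (4, 5, 4, 3)
  P7: need (2, 1, 0, 3) fits (4, 5, 4, 3); releases (3, 0, 0, 1), pool now (7, 5, 4, 4)
  P0: need (4, 3, 4, 2) fits (7, 5, 4, 4); releases (2, 1, 0, 0), pool now (9, 6, 4, 4)
  P1: need (1, 0, 0, 0) fits (9, 6, 4, 4); releases (1, 0, 0, 0), pool now (10, 6, 4, 4)
  P3: need (4, 2, 3, 0) fits (10, 6, 4, 4); releases (0, 0, 1, 0), pool now (10, 6, 5, 4)


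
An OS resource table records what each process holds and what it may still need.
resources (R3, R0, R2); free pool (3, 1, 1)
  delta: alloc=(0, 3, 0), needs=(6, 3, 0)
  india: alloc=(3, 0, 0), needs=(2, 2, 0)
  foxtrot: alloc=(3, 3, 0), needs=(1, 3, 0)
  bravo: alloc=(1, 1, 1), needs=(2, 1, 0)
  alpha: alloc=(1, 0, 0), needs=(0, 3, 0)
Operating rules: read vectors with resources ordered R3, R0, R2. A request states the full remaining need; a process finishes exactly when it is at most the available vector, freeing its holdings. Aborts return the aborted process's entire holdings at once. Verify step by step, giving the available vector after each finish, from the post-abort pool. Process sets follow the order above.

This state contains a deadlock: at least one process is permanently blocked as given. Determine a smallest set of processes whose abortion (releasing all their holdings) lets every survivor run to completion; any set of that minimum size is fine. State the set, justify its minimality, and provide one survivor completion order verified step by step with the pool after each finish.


The answer: abort delta.
Key observation: no ordering could ever have run alpha before the abort of delta; with (0, 3, 0) back in the pool it fits at step 2.
Why nothing smaller works: aborting no one leaves the state deadlocked as given.
One survivor order: bravo, alpha, india, foxtrot. Check, step by step (post-abort pool first):
  pool = (3, 4, 1)
  bravo: need (2, 1, 0) fits (3, 4, 1); releases (1, 1, 1), pool now (4, 5, 2)
  alpha: need (0, 3, 0) fits (4, 5, 2); releases (1, 0, 0), pool now (5, 5, 2)
  india: need (2, 2, 0) fits (5, 5, 2); releases (3, 0, 0), pool now (8, 5, 2)
  foxtrot: need (1, 3, 0) fits (8, 5, 2); releases (3, 3, 0), pool now (11, 8, 2)


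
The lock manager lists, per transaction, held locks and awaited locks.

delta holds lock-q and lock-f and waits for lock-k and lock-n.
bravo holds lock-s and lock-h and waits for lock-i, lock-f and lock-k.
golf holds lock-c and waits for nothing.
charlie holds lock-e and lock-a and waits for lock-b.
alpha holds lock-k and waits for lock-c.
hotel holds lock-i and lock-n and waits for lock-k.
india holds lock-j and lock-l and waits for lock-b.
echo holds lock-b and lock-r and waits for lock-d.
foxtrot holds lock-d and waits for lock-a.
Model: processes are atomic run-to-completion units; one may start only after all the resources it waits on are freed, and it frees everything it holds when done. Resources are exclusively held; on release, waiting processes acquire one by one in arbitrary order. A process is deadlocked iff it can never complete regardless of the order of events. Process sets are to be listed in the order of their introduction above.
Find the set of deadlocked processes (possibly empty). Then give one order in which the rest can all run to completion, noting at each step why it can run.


The deadlocked set is charlie, india, echo and foxtrot.
Key observation: nobody on the ring charlie -> echo -> foxtrot -> charlie can start until another member finishes, which never happens; india waits into the deadlock from upstream.
A valid finishing order for the others: golf, alpha, hotel, delta, bravo.
Walking it through:
  run golf (it waits on nothing); releases lock-c
  alpha: everything it awaited (lock-c) is free; runs, freeing lock-k
  hotel: everything it awaited (lock-k) is free; runs, freeing lock-i and lock-n
  delta: everything it awaited (lock-k and lock-n) is free; runs, freeing lock-q and lock-f
  bravo: everything it awaited (lock-i, lock-f and lock-k) is free; runs, freeing lock-s and lock-h


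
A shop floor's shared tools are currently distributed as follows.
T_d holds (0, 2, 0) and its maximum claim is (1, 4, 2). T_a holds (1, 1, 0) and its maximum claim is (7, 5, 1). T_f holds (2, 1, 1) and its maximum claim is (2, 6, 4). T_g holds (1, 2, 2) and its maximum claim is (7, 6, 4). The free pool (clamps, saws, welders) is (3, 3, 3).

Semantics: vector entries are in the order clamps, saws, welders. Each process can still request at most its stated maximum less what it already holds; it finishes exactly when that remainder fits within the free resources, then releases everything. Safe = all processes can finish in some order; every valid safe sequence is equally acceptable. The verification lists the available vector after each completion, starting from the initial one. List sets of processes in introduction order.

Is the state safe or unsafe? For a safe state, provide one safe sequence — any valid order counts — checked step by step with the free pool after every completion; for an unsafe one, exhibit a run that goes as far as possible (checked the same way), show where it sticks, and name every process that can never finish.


The state is UNSAFE.
Key observation: T_d, T_f can finish, but then (5, 6, 4) is all there is, and the blocked group's clamps demands exceed it.
A maximal execution: T_d, T_f — then nothing else fits. Check, step by step:
  pool = (3, 3, 3)
  T_d needs (1, 2, 2) <= (3, 3, 3) -> finishes; pool += (0, 2, 0) = (3, 5, 3)
  T_f needs (0, 5, 3) <= (3, 5, 3) -> finishes; pool += (2, 1, 1) = (5, 6, 4)
  T_a still needs (6, 4, 1) but only (5, 6, 4) is free — short on clamps
  T_g still needs (6, 4, 2) but only (5, 6, 4) is free — short on clamps
Permanently blocked: T_a and T_g.


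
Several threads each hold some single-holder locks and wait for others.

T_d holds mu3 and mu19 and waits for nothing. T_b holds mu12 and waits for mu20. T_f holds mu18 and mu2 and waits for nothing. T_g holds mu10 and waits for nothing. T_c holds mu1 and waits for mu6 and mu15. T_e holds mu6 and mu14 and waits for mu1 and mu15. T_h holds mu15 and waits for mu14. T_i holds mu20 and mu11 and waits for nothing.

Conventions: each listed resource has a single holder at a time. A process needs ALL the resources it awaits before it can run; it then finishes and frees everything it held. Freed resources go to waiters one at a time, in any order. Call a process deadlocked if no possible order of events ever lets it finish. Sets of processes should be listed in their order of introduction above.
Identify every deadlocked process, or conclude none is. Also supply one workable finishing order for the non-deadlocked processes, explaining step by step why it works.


The deadlocked set is T_c, T_e and T_h.
Key observation: T_c -> T_e -> T_c is a circular wait — nothing in it can go first; T_h is caught in further circular waits.
The rest can finish in the order T_i, T_b, T_d, T_g, T_f.
Check, step by step:
  T_i waits on nothing -> runs at once and releases mu20 and mu11
  run T_b (all its waits — mu20 — are resolved); releases mu12
  T_d waits on nothing -> runs at once and releases mu3 and mu19
  T_g waits on nothing -> runs at once and releases mu10
  T_f waits on nothing -> runs at once and releases mu18 and mu2


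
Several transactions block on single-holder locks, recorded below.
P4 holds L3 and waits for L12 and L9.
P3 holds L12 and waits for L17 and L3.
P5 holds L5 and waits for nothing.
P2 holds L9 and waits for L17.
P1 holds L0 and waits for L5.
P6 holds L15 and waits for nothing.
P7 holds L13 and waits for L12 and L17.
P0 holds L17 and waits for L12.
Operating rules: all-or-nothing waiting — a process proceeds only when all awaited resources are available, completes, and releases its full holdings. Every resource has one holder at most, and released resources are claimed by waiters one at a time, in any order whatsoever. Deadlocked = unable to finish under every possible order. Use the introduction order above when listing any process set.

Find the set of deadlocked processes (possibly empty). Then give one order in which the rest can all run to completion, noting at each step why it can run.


Deadlocked set: P4, P3, P2, P7 and P0.
Key observation: the cycle P4 -> P3 -> P4 can never break — each member waits on the next; P2 and P0 are caught in further circular waits and P7 waits into the deadlock from upstream.
A valid finishing order for the others: P5, P6, P1.
Check, step by step:
  run P5 (it waits on nothing); releases L5
  run P6 (it waits on nothing); releases L15
  P1 waits on L5 — all released -> runs and releases L0


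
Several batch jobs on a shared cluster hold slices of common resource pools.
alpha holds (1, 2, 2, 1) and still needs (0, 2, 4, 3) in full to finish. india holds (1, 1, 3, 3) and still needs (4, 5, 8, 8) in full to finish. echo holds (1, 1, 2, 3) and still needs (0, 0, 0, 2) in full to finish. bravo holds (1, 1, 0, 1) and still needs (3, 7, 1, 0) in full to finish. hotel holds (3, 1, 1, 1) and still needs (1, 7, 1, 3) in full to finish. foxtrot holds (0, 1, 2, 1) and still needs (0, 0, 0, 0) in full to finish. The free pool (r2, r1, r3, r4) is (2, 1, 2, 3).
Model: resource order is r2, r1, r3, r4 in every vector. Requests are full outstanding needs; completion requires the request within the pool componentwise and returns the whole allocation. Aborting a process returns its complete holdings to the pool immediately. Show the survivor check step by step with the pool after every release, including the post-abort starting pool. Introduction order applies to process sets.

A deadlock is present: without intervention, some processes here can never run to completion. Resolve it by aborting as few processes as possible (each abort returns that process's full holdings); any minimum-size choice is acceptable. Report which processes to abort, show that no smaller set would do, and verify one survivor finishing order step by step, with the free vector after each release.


The answer: abort bravo.
Key observation: hotel was stuck for good until bravo gave back (1, 1, 0, 1); in the order shown it finishes at step 5.
No smaller set exists: with zero aborts the deadlock remains.
The survivors complete as echo, alpha, foxtrot, india, hotel. Walking it through (starting from the post-abort pool):
  pool = (3, 2, 2, 4)
  run echo (needs (0, 0, 0, 2), free (3, 2, 2, 4)); after release of (1, 1, 2, 3) the pool is (4, 3, 4, 7)
  run alpha (needs (0, 2, 4, 3), free (4, 3, 4, 7)); after release of (1, 2, 2, 1) the pool is (5, 5, 6, 8)
  run foxtrot (needs (0, 0, 0, 0), free (5, 5, 6, 8)); after release of (0, 1, 2, 1) the pool is (5, 6, 8, 9)
  run india (needs (4, 5, 8, 8), free (5, 6, 8, 9)); after release of (1, 1, 3, 3) the pool is (6, 7, 11, 12)
  run hotel (needs (1, 7, 1, 3), free (6, 7, 11, 12)); after release of (3, 1, 1, 1) the pool is (9, 8, 12, 13)


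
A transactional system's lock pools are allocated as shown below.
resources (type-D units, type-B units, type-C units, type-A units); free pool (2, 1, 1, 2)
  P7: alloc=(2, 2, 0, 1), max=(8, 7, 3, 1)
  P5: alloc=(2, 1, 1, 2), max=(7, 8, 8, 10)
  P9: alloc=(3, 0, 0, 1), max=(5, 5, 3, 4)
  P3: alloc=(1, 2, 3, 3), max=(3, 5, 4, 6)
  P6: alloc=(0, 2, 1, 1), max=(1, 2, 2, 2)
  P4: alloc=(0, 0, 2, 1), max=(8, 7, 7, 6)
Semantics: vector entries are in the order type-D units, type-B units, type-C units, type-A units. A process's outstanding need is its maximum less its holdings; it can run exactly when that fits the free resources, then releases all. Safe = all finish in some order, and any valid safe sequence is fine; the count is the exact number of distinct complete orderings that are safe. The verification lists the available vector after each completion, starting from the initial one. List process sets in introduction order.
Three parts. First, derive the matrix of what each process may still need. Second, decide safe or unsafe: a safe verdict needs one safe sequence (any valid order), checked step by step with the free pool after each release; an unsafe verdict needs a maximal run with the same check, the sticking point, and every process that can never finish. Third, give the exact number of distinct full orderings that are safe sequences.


(1) Need matrix, components ordered type-D units, type-B units, type-C units, type-A units:
  P7: (6, 5, 3, 0)
  P5: (5, 7, 7, 8)
  P9: (2, 5, 3, 3)
  P3: (2, 3, 1, 3)
  P6: (1, 0, 1, 1)
  P4: (8, 7, 5, 5)
(2) SAFE. One safe sequence: P6, P3, P9, P7, P4, P5.
Key observation: P6 marks the first exact bind of the order: its need (1, 0, 1, 1) fits the free (2, 1, 1, 2) with zero slack on a requested resource.
Verifying each step:
  pool = (2, 1, 1, 2)
  P6: need (1, 0, 1, 1) fits (2, 1, 1, 2); releases (0, 2, 1, 1), pool now (2, 3, 2, 3)
  P3: need (2, 3, 1, 3) fits (2, 3, 2, 3); releases (1, 2, 3, 3), pool now (3, 5, 5, 6)
  P9: need (2, 5, 3, 3) fits (3, 5, 5, 6); releases (3, 0, 0, 1), pool now (6, 5, 5, 7)
  P7: need (6, 5, 3, 0) fits (6, 5, 5, 7); releases (2, 2, 0, 1), pool now (8, 7, 5, 8)
  P4: need (8, 7, 5, 5) fits (8, 7, 5, 8); releases (0, 0, 2, 1), pool now (8, 7, 7, 9)
  P5: need (5, 7, 7, 8) fits (8, 7, 7, 9); releases (2, 1, 1, 2), pool now (10, 8, 8, 11)
(3) Exactly 1 of the possible complete orderings is a safe sequence.


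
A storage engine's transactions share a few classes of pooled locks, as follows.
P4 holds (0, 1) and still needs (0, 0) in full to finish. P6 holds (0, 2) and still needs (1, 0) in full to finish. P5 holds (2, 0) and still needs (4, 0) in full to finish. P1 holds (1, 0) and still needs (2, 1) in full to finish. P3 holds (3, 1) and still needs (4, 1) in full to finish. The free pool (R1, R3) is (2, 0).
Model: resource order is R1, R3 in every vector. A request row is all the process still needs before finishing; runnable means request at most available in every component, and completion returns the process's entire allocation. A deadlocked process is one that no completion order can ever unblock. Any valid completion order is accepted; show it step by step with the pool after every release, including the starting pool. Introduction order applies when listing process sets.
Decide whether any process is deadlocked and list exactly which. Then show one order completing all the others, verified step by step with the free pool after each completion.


Deadlocked set: P5 and P3.
Key observation: no order helps: past P4, P1, P6, the free pool tops out at (3, 3), below what each blocked process needs in R1.
The rest can finish in the order P4, P1, P6. Walking it through:
  pool = (2, 0)
  P4: need (0, 0) fits (2, 0); releases (0, 1), pool now (2, 1)
  P1: need (2, 1) fits (2, 1); releases (1, 0), pool now (3, 1)
  P6: need (1, 0) fits (3, 1); releases (0, 2), pool now (3, 3)
None of the blocked processes ever fits:
  P5 still needs (4, 0) but only (3, 3) is free — short on R1
  P3 still needs (4, 1) but only (3, 3) is free — short on R1


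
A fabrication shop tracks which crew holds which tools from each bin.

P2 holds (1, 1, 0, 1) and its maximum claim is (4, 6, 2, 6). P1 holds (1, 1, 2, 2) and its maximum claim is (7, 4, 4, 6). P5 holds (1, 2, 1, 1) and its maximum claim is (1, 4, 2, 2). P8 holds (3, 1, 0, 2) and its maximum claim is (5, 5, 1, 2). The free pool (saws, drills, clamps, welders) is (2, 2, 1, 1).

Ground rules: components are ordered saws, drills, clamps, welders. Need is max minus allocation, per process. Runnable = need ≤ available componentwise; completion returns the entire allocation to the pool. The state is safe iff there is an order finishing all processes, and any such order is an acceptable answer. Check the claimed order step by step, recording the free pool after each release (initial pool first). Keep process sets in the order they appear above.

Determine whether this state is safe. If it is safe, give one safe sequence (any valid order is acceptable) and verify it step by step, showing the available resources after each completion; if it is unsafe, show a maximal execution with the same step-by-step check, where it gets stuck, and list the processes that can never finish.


The state is SAFE; one workable sequence: P5, P8, P1, P2.
Key observation: reading the order forward, P5 is the first process whose need (0, 2, 1, 1) meets the free pool (2, 2, 1, 1) exactly on a resource it requests.
Step-by-step check:
  pool = (2, 2, 1, 1)
  P5: need (0, 2, 1, 1) fits (2, 2, 1, 1); releases (1, 2, 1, 1), pool now (3, 4, 2, 2)
  P8: need (2, 4, 1, 0) fits (3, 4, 2, 2); releases (3, 1, 0, 2), pool now (6, 5, 2, 4)
  P1: need (6, 3, 2, 4) fits (6, 5, 2, 4); releases (1, 1, 2, 2), pool now (7, 6, 4, 6)
  P2: need (3, 5, 2, 5) fits (7, 6, 4, 6); releases (1, 1, 0, 1), pool now (8, 7, 4, 7)


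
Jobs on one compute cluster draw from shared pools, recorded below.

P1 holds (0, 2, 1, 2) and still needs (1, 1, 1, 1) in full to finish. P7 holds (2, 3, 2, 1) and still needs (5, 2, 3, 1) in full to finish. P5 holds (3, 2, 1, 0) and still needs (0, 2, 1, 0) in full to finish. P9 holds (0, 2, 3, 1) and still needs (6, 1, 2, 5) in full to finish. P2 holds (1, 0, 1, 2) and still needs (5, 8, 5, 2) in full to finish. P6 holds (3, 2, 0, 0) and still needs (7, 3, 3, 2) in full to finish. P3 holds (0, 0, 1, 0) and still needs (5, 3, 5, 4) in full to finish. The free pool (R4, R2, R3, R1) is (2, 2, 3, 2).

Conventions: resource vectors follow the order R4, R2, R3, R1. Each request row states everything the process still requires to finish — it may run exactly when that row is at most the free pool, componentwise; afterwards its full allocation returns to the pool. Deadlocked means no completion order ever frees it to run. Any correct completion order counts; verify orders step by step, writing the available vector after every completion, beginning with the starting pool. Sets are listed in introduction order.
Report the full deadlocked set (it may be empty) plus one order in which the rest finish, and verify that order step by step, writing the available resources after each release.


The deadlocked set is empty.
Key observation: beginning at P5, releases accumulate fast enough that every process eventually fits.
One completion order for the rest: P5, P7, P6, P2, P1, P9, P3. Walking it through:
  pool = (2, 2, 3, 2)
  P5: need (0, 2, 1, 0) fits (2, 2, 3, 2); releases (3, 2, 1, 0), pool now (5, 4, 4, 2)
  P7: need (5, 2, 3, 1) fits (5, 4, 4, 2); releases (2, 3, 2, 1), pool now (7, 7, 6, 3)
  P6: need (7, 3, 3, 2) fits (7, 7, 6, 3); releases (3, 2, 0, 0), pool now (10, 9, 6, 3)
  P2: need (5, 8, 5, 2) fits (10, 9, 6, 3); releases (1, 0, 1, 2), pool now (11, 9, 7, 5)
  P1: need (1, 1, 1, 1) fits (11, 9, 7, 5); releases (0, 2, 1, 2), pool now (11, 11, 8, 7)
  P9: need (6, 1, 2, 5) fits (11, 11, 8, 7); releases (0, 2, 3, 1), pool now (11, 13, 11, 8)
  P3: need (5, 3, 5, 4) fits (11, 13, 11, 8); releases (0, 0, 1, 0), pool now (11, 13, 12, 8)
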